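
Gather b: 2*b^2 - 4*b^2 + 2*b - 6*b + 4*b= -2*b^2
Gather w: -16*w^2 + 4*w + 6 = -16*w^2 + 4*w + 6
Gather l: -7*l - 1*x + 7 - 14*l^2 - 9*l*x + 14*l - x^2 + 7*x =-14*l^2 + l*(7 - 9*x) - x^2 + 6*x + 7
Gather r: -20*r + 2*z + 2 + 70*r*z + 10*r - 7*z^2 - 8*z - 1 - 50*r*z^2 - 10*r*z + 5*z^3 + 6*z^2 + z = r*(-50*z^2 + 60*z - 10) + 5*z^3 - z^2 - 5*z + 1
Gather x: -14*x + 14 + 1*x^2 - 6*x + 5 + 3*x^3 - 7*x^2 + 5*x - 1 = 3*x^3 - 6*x^2 - 15*x + 18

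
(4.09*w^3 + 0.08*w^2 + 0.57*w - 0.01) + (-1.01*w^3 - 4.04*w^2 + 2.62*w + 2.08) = 3.08*w^3 - 3.96*w^2 + 3.19*w + 2.07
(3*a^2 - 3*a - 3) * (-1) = -3*a^2 + 3*a + 3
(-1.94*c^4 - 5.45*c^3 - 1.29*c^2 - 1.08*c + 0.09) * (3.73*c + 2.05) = -7.2362*c^5 - 24.3055*c^4 - 15.9842*c^3 - 6.6729*c^2 - 1.8783*c + 0.1845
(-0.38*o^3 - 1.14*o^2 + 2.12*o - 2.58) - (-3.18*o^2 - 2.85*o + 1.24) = -0.38*o^3 + 2.04*o^2 + 4.97*o - 3.82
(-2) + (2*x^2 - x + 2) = 2*x^2 - x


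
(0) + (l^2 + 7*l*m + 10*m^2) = l^2 + 7*l*m + 10*m^2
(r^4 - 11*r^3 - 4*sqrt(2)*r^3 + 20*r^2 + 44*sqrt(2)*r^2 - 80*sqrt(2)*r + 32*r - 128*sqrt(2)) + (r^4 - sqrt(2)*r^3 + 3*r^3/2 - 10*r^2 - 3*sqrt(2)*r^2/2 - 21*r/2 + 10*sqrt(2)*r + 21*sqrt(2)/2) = 2*r^4 - 19*r^3/2 - 5*sqrt(2)*r^3 + 10*r^2 + 85*sqrt(2)*r^2/2 - 70*sqrt(2)*r + 43*r/2 - 235*sqrt(2)/2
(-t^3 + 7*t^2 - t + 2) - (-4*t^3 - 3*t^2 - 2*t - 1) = 3*t^3 + 10*t^2 + t + 3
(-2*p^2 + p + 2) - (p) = 2 - 2*p^2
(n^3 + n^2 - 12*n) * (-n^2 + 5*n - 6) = -n^5 + 4*n^4 + 11*n^3 - 66*n^2 + 72*n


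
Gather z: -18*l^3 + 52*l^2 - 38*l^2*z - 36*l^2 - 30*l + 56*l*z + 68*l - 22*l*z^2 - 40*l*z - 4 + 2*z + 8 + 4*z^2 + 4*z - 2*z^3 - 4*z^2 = -18*l^3 + 16*l^2 - 22*l*z^2 + 38*l - 2*z^3 + z*(-38*l^2 + 16*l + 6) + 4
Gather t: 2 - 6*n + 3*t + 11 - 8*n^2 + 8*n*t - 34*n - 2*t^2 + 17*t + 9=-8*n^2 - 40*n - 2*t^2 + t*(8*n + 20) + 22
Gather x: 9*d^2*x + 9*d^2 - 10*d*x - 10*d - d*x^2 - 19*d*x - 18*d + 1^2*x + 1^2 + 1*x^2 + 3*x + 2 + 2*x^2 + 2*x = 9*d^2 - 28*d + x^2*(3 - d) + x*(9*d^2 - 29*d + 6) + 3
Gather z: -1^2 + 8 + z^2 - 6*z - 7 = z^2 - 6*z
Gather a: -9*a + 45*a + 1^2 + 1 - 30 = 36*a - 28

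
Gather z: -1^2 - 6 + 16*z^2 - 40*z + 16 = 16*z^2 - 40*z + 9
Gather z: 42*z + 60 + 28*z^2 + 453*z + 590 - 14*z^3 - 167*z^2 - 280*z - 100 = -14*z^3 - 139*z^2 + 215*z + 550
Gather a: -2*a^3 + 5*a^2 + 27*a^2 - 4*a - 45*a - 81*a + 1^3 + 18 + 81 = -2*a^3 + 32*a^2 - 130*a + 100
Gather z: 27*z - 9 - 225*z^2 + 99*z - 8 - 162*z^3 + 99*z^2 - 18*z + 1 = -162*z^3 - 126*z^2 + 108*z - 16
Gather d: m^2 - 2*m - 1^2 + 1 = m^2 - 2*m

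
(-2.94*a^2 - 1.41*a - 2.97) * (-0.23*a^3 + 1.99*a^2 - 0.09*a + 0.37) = 0.6762*a^5 - 5.5263*a^4 - 1.8582*a^3 - 6.8712*a^2 - 0.2544*a - 1.0989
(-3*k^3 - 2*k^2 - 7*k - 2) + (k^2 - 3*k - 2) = -3*k^3 - k^2 - 10*k - 4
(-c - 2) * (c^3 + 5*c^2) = -c^4 - 7*c^3 - 10*c^2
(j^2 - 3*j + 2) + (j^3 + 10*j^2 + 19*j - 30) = j^3 + 11*j^2 + 16*j - 28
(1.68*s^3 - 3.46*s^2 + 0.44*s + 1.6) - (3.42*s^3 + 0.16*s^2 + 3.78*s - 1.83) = -1.74*s^3 - 3.62*s^2 - 3.34*s + 3.43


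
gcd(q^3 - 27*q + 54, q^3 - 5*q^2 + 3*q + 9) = q^2 - 6*q + 9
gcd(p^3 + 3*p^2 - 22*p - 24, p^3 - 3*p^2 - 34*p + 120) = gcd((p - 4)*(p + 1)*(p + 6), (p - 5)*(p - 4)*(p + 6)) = p^2 + 2*p - 24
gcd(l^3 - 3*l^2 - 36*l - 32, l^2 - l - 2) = l + 1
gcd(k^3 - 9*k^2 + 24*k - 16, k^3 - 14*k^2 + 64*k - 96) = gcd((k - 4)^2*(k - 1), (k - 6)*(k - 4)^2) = k^2 - 8*k + 16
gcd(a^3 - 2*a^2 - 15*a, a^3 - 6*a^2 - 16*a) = a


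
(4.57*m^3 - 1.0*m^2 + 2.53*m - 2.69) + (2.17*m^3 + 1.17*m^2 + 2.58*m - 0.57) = 6.74*m^3 + 0.17*m^2 + 5.11*m - 3.26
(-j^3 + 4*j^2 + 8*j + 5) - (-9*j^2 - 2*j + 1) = -j^3 + 13*j^2 + 10*j + 4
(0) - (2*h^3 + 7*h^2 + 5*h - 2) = -2*h^3 - 7*h^2 - 5*h + 2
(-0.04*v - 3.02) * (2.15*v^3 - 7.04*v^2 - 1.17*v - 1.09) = -0.086*v^4 - 6.2114*v^3 + 21.3076*v^2 + 3.577*v + 3.2918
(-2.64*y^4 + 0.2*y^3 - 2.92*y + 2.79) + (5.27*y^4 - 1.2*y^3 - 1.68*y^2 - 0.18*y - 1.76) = 2.63*y^4 - 1.0*y^3 - 1.68*y^2 - 3.1*y + 1.03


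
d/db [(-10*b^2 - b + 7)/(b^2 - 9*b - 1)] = (91*b^2 + 6*b + 64)/(b^4 - 18*b^3 + 79*b^2 + 18*b + 1)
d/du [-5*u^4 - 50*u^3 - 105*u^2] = 10*u*(-2*u^2 - 15*u - 21)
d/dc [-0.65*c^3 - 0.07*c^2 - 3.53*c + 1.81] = -1.95*c^2 - 0.14*c - 3.53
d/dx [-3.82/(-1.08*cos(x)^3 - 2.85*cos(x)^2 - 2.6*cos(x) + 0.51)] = (12.3768*cos(x)^2 + 21.774*cos(x) + 9.932)*sin(x)/(1.08*cos(x)^3 + 2.85*cos(x)^2 + 2.6*cos(x) - 0.51)^2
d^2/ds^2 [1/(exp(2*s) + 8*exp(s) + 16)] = 4*(exp(s) - 2)*exp(s)/(exp(4*s) + 16*exp(3*s) + 96*exp(2*s) + 256*exp(s) + 256)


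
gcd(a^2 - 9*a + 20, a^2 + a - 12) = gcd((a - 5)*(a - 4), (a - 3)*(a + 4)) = 1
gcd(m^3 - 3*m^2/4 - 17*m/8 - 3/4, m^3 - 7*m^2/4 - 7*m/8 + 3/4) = m^2 - 5*m/4 - 3/2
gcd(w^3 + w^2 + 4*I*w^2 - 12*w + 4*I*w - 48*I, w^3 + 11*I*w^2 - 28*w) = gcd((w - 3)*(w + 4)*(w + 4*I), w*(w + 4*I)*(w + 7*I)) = w + 4*I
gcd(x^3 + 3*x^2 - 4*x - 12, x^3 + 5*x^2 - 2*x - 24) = x^2 + x - 6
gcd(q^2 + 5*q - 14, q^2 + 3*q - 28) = q + 7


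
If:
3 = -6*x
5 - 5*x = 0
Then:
No Solution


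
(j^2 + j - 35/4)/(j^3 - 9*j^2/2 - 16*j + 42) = (j - 5/2)/(j^2 - 8*j + 12)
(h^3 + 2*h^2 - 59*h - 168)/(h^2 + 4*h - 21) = (h^2 - 5*h - 24)/(h - 3)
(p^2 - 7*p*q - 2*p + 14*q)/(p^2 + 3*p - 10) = (p - 7*q)/(p + 5)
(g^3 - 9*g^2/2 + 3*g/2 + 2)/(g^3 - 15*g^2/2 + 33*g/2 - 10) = (2*g + 1)/(2*g - 5)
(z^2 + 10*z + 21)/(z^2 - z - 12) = (z + 7)/(z - 4)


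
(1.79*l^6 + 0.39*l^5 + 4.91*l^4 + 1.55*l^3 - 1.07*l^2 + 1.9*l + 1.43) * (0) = 0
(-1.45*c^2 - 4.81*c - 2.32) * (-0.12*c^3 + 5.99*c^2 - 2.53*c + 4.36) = 0.174*c^5 - 8.1083*c^4 - 24.865*c^3 - 8.0495*c^2 - 15.102*c - 10.1152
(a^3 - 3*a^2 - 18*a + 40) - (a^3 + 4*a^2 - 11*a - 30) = -7*a^2 - 7*a + 70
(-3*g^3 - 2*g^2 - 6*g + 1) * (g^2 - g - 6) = -3*g^5 + g^4 + 14*g^3 + 19*g^2 + 35*g - 6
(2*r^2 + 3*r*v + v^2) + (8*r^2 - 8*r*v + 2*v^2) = 10*r^2 - 5*r*v + 3*v^2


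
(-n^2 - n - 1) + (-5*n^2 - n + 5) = -6*n^2 - 2*n + 4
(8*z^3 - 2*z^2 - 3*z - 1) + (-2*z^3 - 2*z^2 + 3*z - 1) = 6*z^3 - 4*z^2 - 2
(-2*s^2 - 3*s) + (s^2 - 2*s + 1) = -s^2 - 5*s + 1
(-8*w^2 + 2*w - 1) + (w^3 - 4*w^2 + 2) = w^3 - 12*w^2 + 2*w + 1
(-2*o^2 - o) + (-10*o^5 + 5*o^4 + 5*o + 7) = -10*o^5 + 5*o^4 - 2*o^2 + 4*o + 7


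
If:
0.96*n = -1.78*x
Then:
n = -1.85416666666667*x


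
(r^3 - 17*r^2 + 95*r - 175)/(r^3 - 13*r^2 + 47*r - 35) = (r - 5)/(r - 1)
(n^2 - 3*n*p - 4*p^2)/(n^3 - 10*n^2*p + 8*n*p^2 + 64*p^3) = (-n - p)/(-n^2 + 6*n*p + 16*p^2)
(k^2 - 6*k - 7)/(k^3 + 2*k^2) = (k^2 - 6*k - 7)/(k^2*(k + 2))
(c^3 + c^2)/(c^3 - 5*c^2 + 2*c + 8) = c^2/(c^2 - 6*c + 8)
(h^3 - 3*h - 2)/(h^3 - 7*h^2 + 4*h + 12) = (h + 1)/(h - 6)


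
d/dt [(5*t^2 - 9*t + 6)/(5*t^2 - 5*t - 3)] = (20*t^2 - 90*t + 57)/(25*t^4 - 50*t^3 - 5*t^2 + 30*t + 9)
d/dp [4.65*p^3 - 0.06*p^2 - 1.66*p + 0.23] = 13.95*p^2 - 0.12*p - 1.66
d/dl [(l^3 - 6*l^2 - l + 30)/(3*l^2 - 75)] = (l^2 + 10*l + 1)/(3*(l^2 + 10*l + 25))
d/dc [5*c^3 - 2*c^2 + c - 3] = 15*c^2 - 4*c + 1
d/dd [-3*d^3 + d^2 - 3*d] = -9*d^2 + 2*d - 3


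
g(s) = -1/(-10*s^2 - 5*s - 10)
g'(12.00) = 0.00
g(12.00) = 0.00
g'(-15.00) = 0.00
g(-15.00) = 0.00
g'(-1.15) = 0.06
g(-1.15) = 0.06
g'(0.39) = -0.07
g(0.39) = 0.07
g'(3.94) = -0.00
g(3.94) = 0.01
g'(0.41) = -0.07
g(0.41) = 0.07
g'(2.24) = -0.01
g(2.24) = 0.01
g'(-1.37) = 0.05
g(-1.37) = 0.05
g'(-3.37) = 0.01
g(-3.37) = 0.01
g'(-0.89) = 0.07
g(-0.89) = 0.07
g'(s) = -(20*s + 5)/(-10*s^2 - 5*s - 10)^2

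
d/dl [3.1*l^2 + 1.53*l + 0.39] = 6.2*l + 1.53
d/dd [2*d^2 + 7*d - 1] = 4*d + 7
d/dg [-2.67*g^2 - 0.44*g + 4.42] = -5.34*g - 0.44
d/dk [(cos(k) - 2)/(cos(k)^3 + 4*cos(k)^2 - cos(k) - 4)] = (-29*cos(k)/2 - cos(2*k) + cos(3*k)/2 + 5)/((cos(k) + 4)^2*sin(k)^3)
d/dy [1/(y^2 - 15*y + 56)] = (15 - 2*y)/(y^2 - 15*y + 56)^2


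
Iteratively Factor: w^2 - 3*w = (w - 3)*(w)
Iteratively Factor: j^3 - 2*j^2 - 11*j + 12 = (j - 1)*(j^2 - j - 12) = (j - 1)*(j + 3)*(j - 4)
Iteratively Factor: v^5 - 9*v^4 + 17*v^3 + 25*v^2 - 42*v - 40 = (v - 5)*(v^4 - 4*v^3 - 3*v^2 + 10*v + 8) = (v - 5)*(v + 1)*(v^3 - 5*v^2 + 2*v + 8) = (v - 5)*(v + 1)^2*(v^2 - 6*v + 8) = (v - 5)*(v - 4)*(v + 1)^2*(v - 2)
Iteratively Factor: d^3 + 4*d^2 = (d)*(d^2 + 4*d) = d^2*(d + 4)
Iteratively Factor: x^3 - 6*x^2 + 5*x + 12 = (x - 3)*(x^2 - 3*x - 4) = (x - 3)*(x + 1)*(x - 4)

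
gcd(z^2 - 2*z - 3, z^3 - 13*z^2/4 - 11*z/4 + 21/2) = z - 3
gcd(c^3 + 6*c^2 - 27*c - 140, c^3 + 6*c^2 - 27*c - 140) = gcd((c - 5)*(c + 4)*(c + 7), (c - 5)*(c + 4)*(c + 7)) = c^3 + 6*c^2 - 27*c - 140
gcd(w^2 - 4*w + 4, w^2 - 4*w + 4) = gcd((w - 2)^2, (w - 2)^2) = w^2 - 4*w + 4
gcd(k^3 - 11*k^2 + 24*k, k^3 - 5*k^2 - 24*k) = k^2 - 8*k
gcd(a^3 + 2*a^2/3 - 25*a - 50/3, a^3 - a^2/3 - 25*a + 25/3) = a^2 - 25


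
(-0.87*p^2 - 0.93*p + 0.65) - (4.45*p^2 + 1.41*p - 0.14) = -5.32*p^2 - 2.34*p + 0.79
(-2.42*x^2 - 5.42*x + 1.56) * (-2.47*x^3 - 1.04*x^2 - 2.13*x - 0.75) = 5.9774*x^5 + 15.9042*x^4 + 6.9382*x^3 + 11.7372*x^2 + 0.7422*x - 1.17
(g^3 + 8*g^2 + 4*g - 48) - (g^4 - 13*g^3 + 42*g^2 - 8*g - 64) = -g^4 + 14*g^3 - 34*g^2 + 12*g + 16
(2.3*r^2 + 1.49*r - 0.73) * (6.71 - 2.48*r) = -5.704*r^3 + 11.7378*r^2 + 11.8083*r - 4.8983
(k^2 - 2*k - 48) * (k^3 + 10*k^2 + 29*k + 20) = k^5 + 8*k^4 - 39*k^3 - 518*k^2 - 1432*k - 960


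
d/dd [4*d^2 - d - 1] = 8*d - 1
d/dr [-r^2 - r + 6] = -2*r - 1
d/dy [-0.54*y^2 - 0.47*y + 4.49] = -1.08*y - 0.47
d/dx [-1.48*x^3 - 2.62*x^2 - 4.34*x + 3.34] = -4.44*x^2 - 5.24*x - 4.34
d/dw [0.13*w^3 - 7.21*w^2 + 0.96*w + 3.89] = 0.39*w^2 - 14.42*w + 0.96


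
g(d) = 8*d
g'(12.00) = 8.00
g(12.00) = 96.00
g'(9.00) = 8.00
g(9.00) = 72.00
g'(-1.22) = 8.00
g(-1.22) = -9.76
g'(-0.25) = 8.00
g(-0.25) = -2.00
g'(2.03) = 8.00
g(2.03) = 16.24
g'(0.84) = 8.00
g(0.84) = 6.72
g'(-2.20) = 8.00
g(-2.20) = -17.60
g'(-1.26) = 8.00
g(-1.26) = -10.08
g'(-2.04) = 8.00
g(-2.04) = -16.32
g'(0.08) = 8.00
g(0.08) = 0.64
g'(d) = 8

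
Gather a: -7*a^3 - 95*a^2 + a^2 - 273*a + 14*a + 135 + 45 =-7*a^3 - 94*a^2 - 259*a + 180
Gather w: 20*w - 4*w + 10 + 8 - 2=16*w + 16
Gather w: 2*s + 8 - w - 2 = 2*s - w + 6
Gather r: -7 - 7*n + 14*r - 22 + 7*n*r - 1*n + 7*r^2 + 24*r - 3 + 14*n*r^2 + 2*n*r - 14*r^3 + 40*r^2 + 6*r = -8*n - 14*r^3 + r^2*(14*n + 47) + r*(9*n + 44) - 32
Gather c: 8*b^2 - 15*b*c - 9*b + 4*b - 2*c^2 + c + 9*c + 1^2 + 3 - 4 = 8*b^2 - 5*b - 2*c^2 + c*(10 - 15*b)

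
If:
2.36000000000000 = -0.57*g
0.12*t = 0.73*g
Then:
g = -4.14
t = -25.19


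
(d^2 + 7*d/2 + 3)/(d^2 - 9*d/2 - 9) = (d + 2)/(d - 6)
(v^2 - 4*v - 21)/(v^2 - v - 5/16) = 16*(-v^2 + 4*v + 21)/(-16*v^2 + 16*v + 5)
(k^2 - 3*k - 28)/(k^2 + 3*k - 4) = (k - 7)/(k - 1)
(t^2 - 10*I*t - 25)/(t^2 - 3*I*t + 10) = (t - 5*I)/(t + 2*I)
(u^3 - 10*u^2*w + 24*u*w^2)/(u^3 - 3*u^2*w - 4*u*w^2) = (u - 6*w)/(u + w)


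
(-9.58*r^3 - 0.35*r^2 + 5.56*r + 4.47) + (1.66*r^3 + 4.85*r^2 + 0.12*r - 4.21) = -7.92*r^3 + 4.5*r^2 + 5.68*r + 0.26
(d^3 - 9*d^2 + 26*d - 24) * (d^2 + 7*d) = d^5 - 2*d^4 - 37*d^3 + 158*d^2 - 168*d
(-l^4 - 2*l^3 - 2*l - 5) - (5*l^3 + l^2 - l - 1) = -l^4 - 7*l^3 - l^2 - l - 4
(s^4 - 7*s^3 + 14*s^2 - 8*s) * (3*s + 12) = 3*s^5 - 9*s^4 - 42*s^3 + 144*s^2 - 96*s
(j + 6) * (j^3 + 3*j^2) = j^4 + 9*j^3 + 18*j^2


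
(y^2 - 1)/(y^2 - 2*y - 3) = (y - 1)/(y - 3)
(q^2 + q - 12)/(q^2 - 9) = (q + 4)/(q + 3)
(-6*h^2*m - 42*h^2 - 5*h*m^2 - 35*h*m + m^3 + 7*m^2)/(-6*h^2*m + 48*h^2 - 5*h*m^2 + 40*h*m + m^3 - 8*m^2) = (m + 7)/(m - 8)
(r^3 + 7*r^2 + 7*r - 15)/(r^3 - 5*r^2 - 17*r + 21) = (r + 5)/(r - 7)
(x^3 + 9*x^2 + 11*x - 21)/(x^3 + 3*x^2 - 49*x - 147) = (x - 1)/(x - 7)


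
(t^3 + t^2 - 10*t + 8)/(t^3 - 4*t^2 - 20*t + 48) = (t - 1)/(t - 6)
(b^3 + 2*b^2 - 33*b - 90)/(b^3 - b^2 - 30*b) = (b + 3)/b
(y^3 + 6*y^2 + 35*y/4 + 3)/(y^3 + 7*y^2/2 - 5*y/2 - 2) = (y + 3/2)/(y - 1)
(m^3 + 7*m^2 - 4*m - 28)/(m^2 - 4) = m + 7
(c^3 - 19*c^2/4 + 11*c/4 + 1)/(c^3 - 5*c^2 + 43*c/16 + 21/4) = 4*(4*c^2 - 3*c - 1)/(16*c^2 - 16*c - 21)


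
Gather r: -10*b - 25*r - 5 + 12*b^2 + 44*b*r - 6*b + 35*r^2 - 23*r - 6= 12*b^2 - 16*b + 35*r^2 + r*(44*b - 48) - 11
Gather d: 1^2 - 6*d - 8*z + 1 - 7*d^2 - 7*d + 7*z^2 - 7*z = -7*d^2 - 13*d + 7*z^2 - 15*z + 2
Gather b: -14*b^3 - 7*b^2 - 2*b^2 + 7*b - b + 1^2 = -14*b^3 - 9*b^2 + 6*b + 1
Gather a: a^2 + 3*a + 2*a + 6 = a^2 + 5*a + 6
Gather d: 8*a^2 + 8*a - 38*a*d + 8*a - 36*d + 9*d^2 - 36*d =8*a^2 + 16*a + 9*d^2 + d*(-38*a - 72)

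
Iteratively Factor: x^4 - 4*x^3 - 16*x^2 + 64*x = (x + 4)*(x^3 - 8*x^2 + 16*x) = (x - 4)*(x + 4)*(x^2 - 4*x) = x*(x - 4)*(x + 4)*(x - 4)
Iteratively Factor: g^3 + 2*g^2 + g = (g)*(g^2 + 2*g + 1) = g*(g + 1)*(g + 1)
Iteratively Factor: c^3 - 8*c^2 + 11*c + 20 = (c - 4)*(c^2 - 4*c - 5) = (c - 5)*(c - 4)*(c + 1)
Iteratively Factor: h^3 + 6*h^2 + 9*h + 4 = (h + 1)*(h^2 + 5*h + 4) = (h + 1)*(h + 4)*(h + 1)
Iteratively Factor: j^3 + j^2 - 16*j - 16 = (j + 1)*(j^2 - 16) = (j - 4)*(j + 1)*(j + 4)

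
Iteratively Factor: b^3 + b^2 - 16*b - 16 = (b + 1)*(b^2 - 16) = (b + 1)*(b + 4)*(b - 4)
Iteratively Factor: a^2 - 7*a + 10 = (a - 2)*(a - 5)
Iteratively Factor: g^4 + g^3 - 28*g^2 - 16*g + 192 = (g - 3)*(g^3 + 4*g^2 - 16*g - 64) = (g - 3)*(g + 4)*(g^2 - 16) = (g - 4)*(g - 3)*(g + 4)*(g + 4)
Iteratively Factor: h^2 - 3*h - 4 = (h - 4)*(h + 1)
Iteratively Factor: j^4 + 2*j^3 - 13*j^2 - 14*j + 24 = (j + 4)*(j^3 - 2*j^2 - 5*j + 6) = (j + 2)*(j + 4)*(j^2 - 4*j + 3) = (j - 3)*(j + 2)*(j + 4)*(j - 1)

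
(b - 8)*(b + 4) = b^2 - 4*b - 32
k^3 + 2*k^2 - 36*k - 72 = (k - 6)*(k + 2)*(k + 6)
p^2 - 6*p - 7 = (p - 7)*(p + 1)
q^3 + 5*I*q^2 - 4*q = q*(q + I)*(q + 4*I)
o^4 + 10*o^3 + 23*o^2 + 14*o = o*(o + 1)*(o + 2)*(o + 7)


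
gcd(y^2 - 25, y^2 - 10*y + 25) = y - 5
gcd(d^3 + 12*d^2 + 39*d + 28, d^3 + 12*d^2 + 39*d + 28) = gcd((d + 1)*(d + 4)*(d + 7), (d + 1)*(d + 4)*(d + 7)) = d^3 + 12*d^2 + 39*d + 28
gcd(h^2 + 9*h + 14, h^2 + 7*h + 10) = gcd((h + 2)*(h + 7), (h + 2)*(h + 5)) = h + 2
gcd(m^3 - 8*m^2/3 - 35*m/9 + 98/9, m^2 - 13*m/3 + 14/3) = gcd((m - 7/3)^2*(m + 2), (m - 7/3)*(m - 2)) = m - 7/3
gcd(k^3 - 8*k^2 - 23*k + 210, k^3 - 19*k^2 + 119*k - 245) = k - 7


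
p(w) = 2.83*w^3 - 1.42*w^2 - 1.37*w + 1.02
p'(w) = 8.49*w^2 - 2.84*w - 1.37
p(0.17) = 0.76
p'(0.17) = -1.61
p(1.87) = 12.00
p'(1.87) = 23.01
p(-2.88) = -74.42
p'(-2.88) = 77.23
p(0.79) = 0.45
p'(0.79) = 1.69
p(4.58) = 236.84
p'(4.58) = 163.71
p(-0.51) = 0.97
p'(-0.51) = 2.29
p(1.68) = 8.13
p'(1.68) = 17.82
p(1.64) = 7.44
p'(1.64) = 16.81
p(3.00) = 60.54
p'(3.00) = 66.52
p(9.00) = 1936.74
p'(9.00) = 660.76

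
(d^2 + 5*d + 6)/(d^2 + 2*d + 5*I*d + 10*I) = (d + 3)/(d + 5*I)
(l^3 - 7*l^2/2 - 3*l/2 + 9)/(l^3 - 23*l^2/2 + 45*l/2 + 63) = (l^2 - 5*l + 6)/(l^2 - 13*l + 42)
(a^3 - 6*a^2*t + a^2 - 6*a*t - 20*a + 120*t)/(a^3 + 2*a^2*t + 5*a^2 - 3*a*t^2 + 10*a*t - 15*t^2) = (-a^2 + 6*a*t + 4*a - 24*t)/(-a^2 - 2*a*t + 3*t^2)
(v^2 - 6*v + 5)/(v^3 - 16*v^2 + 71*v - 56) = (v - 5)/(v^2 - 15*v + 56)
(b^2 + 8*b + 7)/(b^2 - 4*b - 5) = (b + 7)/(b - 5)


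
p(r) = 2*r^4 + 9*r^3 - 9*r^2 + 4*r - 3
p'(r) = 8*r^3 + 27*r^2 - 18*r + 4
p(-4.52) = -201.26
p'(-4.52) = -101.78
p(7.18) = 8208.36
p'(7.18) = 4227.84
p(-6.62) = 806.20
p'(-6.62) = -1014.52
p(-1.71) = -64.06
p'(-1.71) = 73.73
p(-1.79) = -70.08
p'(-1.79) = 76.85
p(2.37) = 138.84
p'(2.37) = 219.49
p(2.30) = 124.06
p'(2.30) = 202.77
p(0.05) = -2.82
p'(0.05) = 3.17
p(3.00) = 333.00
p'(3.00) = 409.00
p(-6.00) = 297.00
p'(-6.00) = -644.00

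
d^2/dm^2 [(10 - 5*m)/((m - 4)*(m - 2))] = -10/(m^3 - 12*m^2 + 48*m - 64)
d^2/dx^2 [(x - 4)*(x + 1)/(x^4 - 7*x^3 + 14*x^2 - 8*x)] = 2*(3*x^5 - 3*x^4 - 17*x^3 + 33*x^2 - 18*x + 4)/(x^3*(x^6 - 9*x^5 + 33*x^4 - 63*x^3 + 66*x^2 - 36*x + 8))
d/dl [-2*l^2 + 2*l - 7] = 2 - 4*l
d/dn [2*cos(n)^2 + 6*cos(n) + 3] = -2*(2*cos(n) + 3)*sin(n)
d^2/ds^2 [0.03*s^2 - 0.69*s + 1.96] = 0.0600000000000000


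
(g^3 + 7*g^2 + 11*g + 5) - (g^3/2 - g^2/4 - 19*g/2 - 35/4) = g^3/2 + 29*g^2/4 + 41*g/2 + 55/4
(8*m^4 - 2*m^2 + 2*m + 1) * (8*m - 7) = 64*m^5 - 56*m^4 - 16*m^3 + 30*m^2 - 6*m - 7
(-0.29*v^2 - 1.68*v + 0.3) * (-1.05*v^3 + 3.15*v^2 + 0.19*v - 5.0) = 0.3045*v^5 + 0.8505*v^4 - 5.6621*v^3 + 2.0758*v^2 + 8.457*v - 1.5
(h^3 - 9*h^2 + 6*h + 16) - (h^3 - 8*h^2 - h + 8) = -h^2 + 7*h + 8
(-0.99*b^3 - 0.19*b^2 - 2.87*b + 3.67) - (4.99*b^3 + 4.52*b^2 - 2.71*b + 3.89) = -5.98*b^3 - 4.71*b^2 - 0.16*b - 0.22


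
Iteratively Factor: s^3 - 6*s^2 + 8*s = (s - 2)*(s^2 - 4*s) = s*(s - 2)*(s - 4)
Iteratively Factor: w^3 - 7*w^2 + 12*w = (w - 3)*(w^2 - 4*w) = w*(w - 3)*(w - 4)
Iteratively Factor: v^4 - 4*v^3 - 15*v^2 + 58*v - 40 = (v - 2)*(v^3 - 2*v^2 - 19*v + 20) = (v - 2)*(v - 1)*(v^2 - v - 20) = (v - 2)*(v - 1)*(v + 4)*(v - 5)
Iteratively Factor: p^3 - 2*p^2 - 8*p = (p + 2)*(p^2 - 4*p) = (p - 4)*(p + 2)*(p)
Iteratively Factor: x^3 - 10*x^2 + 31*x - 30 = (x - 2)*(x^2 - 8*x + 15) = (x - 3)*(x - 2)*(x - 5)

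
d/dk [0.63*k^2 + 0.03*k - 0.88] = 1.26*k + 0.03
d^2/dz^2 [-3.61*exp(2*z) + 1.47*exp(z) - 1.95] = (1.47 - 14.44*exp(z))*exp(z)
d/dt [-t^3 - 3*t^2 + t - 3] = -3*t^2 - 6*t + 1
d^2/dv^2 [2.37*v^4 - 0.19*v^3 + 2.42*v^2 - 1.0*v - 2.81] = 28.44*v^2 - 1.14*v + 4.84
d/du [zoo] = 0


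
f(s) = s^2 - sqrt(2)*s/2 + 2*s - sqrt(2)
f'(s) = 2*s - sqrt(2)/2 + 2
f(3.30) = 13.74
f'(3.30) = 7.89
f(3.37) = 14.30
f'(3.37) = 8.03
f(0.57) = -0.35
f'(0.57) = 2.43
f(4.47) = 24.35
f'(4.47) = 10.23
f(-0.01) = -1.43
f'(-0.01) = 1.27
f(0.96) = 0.75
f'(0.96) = 3.21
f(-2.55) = 1.79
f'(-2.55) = -3.81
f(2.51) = 8.13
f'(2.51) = 6.31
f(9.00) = 91.22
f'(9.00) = 19.29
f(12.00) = 158.10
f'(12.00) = 25.29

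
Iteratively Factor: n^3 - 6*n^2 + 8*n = (n)*(n^2 - 6*n + 8) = n*(n - 2)*(n - 4)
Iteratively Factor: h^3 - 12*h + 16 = (h - 2)*(h^2 + 2*h - 8) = (h - 2)*(h + 4)*(h - 2)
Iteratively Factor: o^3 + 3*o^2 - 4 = (o + 2)*(o^2 + o - 2) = (o + 2)^2*(o - 1)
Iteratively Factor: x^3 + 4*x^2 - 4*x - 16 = (x + 4)*(x^2 - 4) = (x - 2)*(x + 4)*(x + 2)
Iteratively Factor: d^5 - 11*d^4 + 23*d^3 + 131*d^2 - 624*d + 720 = (d - 3)*(d^4 - 8*d^3 - d^2 + 128*d - 240) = (d - 4)*(d - 3)*(d^3 - 4*d^2 - 17*d + 60) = (d - 5)*(d - 4)*(d - 3)*(d^2 + d - 12) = (d - 5)*(d - 4)*(d - 3)^2*(d + 4)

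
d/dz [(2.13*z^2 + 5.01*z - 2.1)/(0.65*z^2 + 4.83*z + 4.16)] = (7.0314*z^2 + 20.4516*z + 30.9846)/(0.4225*z^4 + 6.279*z^3 + 28.7369*z^2 + 40.1856*z + 17.3056)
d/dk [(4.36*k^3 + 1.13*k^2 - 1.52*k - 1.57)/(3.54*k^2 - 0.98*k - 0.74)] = (15.4344*k^4 - 8.5456*k^3 - 5.4058*k^2 + 9.4432*k - 0.4138)/(12.5316*k^4 - 6.9384*k^3 - 4.2788*k^2 + 1.4504*k + 0.5476)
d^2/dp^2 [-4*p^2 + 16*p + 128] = -8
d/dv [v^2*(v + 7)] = v*(3*v + 14)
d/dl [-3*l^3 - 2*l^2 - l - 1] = -9*l^2 - 4*l - 1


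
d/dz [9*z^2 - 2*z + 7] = 18*z - 2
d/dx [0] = 0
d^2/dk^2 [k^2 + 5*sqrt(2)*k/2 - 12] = 2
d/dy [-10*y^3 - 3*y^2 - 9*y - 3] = -30*y^2 - 6*y - 9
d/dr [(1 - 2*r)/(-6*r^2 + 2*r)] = (-6*r^2 + 6*r - 1)/(2*r^2*(9*r^2 - 6*r + 1))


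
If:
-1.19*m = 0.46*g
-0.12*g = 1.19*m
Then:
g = 0.00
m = 0.00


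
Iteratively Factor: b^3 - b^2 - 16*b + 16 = (b + 4)*(b^2 - 5*b + 4) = (b - 1)*(b + 4)*(b - 4)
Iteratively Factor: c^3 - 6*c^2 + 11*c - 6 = (c - 3)*(c^2 - 3*c + 2) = (c - 3)*(c - 1)*(c - 2)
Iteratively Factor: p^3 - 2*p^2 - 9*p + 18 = (p - 3)*(p^2 + p - 6) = (p - 3)*(p + 3)*(p - 2)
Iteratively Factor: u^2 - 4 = (u - 2)*(u + 2)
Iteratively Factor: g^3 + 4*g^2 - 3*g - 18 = (g + 3)*(g^2 + g - 6) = (g + 3)^2*(g - 2)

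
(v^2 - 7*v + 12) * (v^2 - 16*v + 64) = v^4 - 23*v^3 + 188*v^2 - 640*v + 768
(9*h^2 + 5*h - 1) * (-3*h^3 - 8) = -27*h^5 - 15*h^4 + 3*h^3 - 72*h^2 - 40*h + 8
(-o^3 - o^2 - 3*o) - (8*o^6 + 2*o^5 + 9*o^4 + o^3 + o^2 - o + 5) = -8*o^6 - 2*o^5 - 9*o^4 - 2*o^3 - 2*o^2 - 2*o - 5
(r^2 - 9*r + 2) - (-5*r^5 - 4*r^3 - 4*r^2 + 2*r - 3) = 5*r^5 + 4*r^3 + 5*r^2 - 11*r + 5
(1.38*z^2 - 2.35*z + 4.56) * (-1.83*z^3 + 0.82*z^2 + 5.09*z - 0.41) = -2.5254*z^5 + 5.4321*z^4 - 3.2476*z^3 - 8.7881*z^2 + 24.1739*z - 1.8696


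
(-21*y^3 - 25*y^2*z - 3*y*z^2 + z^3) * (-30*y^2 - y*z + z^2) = 630*y^5 + 771*y^4*z + 94*y^3*z^2 - 52*y^2*z^3 - 4*y*z^4 + z^5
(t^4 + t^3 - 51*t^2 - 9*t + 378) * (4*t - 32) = 4*t^5 - 28*t^4 - 236*t^3 + 1596*t^2 + 1800*t - 12096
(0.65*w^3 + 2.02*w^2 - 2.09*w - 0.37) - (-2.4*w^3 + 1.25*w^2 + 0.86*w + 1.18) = 3.05*w^3 + 0.77*w^2 - 2.95*w - 1.55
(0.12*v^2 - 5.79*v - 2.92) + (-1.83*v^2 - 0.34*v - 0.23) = -1.71*v^2 - 6.13*v - 3.15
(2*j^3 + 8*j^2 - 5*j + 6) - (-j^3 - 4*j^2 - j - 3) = 3*j^3 + 12*j^2 - 4*j + 9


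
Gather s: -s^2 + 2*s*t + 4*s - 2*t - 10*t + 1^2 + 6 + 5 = -s^2 + s*(2*t + 4) - 12*t + 12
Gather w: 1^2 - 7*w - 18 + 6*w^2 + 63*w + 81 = 6*w^2 + 56*w + 64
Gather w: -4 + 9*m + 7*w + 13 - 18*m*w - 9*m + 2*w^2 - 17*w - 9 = 2*w^2 + w*(-18*m - 10)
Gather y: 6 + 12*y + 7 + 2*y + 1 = 14*y + 14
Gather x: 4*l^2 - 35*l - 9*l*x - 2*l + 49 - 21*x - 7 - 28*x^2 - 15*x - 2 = 4*l^2 - 37*l - 28*x^2 + x*(-9*l - 36) + 40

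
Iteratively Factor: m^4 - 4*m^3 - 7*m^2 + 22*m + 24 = (m + 1)*(m^3 - 5*m^2 - 2*m + 24) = (m + 1)*(m + 2)*(m^2 - 7*m + 12) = (m - 3)*(m + 1)*(m + 2)*(m - 4)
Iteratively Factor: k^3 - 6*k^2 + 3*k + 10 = (k + 1)*(k^2 - 7*k + 10) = (k - 5)*(k + 1)*(k - 2)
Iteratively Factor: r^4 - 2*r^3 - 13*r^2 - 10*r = (r + 2)*(r^3 - 4*r^2 - 5*r) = (r - 5)*(r + 2)*(r^2 + r) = (r - 5)*(r + 1)*(r + 2)*(r)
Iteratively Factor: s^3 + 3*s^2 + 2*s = (s + 1)*(s^2 + 2*s) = (s + 1)*(s + 2)*(s)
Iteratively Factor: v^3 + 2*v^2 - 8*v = (v)*(v^2 + 2*v - 8) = v*(v - 2)*(v + 4)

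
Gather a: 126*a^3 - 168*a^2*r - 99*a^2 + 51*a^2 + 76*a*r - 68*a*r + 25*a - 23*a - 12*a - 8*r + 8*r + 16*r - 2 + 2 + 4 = 126*a^3 + a^2*(-168*r - 48) + a*(8*r - 10) + 16*r + 4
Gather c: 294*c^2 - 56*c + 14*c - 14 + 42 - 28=294*c^2 - 42*c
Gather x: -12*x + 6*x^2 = 6*x^2 - 12*x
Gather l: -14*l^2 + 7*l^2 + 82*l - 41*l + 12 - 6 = -7*l^2 + 41*l + 6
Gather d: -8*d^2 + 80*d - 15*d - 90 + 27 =-8*d^2 + 65*d - 63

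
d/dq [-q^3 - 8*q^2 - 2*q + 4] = -3*q^2 - 16*q - 2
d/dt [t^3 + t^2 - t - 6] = 3*t^2 + 2*t - 1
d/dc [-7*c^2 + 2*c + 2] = 2 - 14*c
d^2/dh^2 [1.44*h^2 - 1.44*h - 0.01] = 2.88000000000000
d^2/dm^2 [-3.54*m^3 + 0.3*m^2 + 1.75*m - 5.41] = 0.6 - 21.24*m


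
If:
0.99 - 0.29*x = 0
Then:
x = 3.41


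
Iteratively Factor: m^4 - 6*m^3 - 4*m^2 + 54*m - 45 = (m - 3)*(m^3 - 3*m^2 - 13*m + 15) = (m - 5)*(m - 3)*(m^2 + 2*m - 3) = (m - 5)*(m - 3)*(m - 1)*(m + 3)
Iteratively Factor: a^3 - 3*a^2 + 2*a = (a - 2)*(a^2 - a) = (a - 2)*(a - 1)*(a)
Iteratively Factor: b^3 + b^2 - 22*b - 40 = (b - 5)*(b^2 + 6*b + 8) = (b - 5)*(b + 2)*(b + 4)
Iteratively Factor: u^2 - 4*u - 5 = (u - 5)*(u + 1)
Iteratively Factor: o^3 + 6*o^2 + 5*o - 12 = (o + 4)*(o^2 + 2*o - 3) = (o + 3)*(o + 4)*(o - 1)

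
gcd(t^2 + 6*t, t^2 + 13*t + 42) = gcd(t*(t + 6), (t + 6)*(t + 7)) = t + 6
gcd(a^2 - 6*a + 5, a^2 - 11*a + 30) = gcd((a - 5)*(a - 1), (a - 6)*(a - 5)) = a - 5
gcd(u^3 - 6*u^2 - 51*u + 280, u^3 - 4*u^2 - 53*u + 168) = u^2 - u - 56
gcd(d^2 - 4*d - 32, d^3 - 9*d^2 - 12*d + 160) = d^2 - 4*d - 32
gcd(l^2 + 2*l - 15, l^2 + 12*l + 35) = l + 5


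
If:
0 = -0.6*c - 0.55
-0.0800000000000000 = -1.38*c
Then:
No Solution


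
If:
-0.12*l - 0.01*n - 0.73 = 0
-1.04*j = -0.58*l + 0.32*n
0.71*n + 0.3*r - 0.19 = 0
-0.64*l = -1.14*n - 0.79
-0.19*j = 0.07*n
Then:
No Solution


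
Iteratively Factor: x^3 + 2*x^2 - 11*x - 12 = (x - 3)*(x^2 + 5*x + 4) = (x - 3)*(x + 1)*(x + 4)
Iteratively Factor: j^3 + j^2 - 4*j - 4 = (j - 2)*(j^2 + 3*j + 2) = (j - 2)*(j + 1)*(j + 2)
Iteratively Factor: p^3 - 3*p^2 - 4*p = (p)*(p^2 - 3*p - 4) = p*(p - 4)*(p + 1)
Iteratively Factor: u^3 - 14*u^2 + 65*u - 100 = (u - 5)*(u^2 - 9*u + 20) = (u - 5)^2*(u - 4)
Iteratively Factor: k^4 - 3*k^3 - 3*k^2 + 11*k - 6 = (k - 3)*(k^3 - 3*k + 2) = (k - 3)*(k - 1)*(k^2 + k - 2) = (k - 3)*(k - 1)*(k + 2)*(k - 1)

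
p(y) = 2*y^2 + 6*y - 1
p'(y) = 4*y + 6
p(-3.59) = 3.24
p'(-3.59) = -8.36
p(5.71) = 98.47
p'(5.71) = 28.84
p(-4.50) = 12.50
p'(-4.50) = -12.00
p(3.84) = 51.53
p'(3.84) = 21.36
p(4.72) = 71.88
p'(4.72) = 24.88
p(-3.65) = 3.74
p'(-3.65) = -8.60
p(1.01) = 7.10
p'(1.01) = 10.04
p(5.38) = 89.17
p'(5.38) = 27.52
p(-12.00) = 215.00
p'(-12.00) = -42.00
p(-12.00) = 215.00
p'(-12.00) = -42.00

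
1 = 1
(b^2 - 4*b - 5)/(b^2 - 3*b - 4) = (b - 5)/(b - 4)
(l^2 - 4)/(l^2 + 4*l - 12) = (l + 2)/(l + 6)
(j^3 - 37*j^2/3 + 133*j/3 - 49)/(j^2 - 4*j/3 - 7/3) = (j^2 - 10*j + 21)/(j + 1)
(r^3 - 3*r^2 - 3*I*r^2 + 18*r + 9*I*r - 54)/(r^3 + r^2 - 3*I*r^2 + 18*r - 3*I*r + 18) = (r - 3)/(r + 1)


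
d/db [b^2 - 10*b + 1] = 2*b - 10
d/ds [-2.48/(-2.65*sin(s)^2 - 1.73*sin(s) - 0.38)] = -(13.144*sin(s) + 4.2904)*cos(s)/(2.65*sin(s)^2 + 1.73*sin(s) + 0.38)^2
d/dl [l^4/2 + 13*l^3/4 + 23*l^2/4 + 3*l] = 2*l^3 + 39*l^2/4 + 23*l/2 + 3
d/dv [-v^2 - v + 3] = -2*v - 1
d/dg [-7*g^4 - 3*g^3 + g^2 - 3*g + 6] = -28*g^3 - 9*g^2 + 2*g - 3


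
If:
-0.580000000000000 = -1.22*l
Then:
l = 0.48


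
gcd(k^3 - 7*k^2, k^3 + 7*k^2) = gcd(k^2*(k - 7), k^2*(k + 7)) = k^2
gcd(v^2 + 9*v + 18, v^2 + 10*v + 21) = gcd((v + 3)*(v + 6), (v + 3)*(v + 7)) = v + 3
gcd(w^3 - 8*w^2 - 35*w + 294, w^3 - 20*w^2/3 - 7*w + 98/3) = w - 7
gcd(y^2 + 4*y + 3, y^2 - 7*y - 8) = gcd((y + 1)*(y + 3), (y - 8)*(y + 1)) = y + 1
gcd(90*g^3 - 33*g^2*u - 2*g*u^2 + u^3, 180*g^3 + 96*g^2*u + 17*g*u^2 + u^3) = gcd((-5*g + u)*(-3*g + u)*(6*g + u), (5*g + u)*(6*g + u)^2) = 6*g + u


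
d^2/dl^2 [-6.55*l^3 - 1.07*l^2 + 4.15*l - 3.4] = -39.3*l - 2.14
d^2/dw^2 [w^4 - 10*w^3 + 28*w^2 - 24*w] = 12*w^2 - 60*w + 56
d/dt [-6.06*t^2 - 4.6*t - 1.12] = -12.12*t - 4.6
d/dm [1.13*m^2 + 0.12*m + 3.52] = 2.26*m + 0.12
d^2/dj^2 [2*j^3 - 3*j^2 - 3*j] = 12*j - 6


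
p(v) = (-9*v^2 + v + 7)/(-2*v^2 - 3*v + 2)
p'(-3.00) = 6.29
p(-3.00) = 11.00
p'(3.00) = 0.42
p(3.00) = 2.84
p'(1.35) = 2.01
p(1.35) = 1.41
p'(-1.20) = 10.05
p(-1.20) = -2.63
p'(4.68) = 0.20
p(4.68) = 3.32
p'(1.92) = 0.92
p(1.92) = 2.18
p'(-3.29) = 3.80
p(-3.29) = 9.58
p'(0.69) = 29.94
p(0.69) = -3.33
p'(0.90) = 7.30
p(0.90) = -0.26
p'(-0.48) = 3.78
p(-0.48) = 1.49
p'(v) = (1 - 18*v)/(-2*v^2 - 3*v + 2) + (4*v + 3)*(-9*v^2 + v + 7)/(-2*v^2 - 3*v + 2)^2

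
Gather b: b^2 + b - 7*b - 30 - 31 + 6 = b^2 - 6*b - 55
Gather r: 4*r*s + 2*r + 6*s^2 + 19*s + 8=r*(4*s + 2) + 6*s^2 + 19*s + 8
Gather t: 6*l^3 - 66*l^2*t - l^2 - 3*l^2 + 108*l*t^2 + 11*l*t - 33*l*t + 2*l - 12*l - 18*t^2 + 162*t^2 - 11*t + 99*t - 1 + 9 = 6*l^3 - 4*l^2 - 10*l + t^2*(108*l + 144) + t*(-66*l^2 - 22*l + 88) + 8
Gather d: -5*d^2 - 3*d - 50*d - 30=-5*d^2 - 53*d - 30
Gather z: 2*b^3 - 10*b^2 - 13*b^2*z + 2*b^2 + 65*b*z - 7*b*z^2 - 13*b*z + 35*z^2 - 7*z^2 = 2*b^3 - 8*b^2 + z^2*(28 - 7*b) + z*(-13*b^2 + 52*b)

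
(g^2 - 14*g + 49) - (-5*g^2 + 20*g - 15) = 6*g^2 - 34*g + 64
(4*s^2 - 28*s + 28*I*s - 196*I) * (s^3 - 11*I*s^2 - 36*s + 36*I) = 4*s^5 - 28*s^4 - 16*I*s^4 + 164*s^3 + 112*I*s^3 - 1148*s^2 - 864*I*s^2 - 1008*s + 6048*I*s + 7056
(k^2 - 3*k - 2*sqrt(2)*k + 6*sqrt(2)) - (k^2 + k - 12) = -4*k - 2*sqrt(2)*k + 6*sqrt(2) + 12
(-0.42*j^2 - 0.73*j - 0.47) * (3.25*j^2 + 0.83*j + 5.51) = -1.365*j^4 - 2.7211*j^3 - 4.4476*j^2 - 4.4124*j - 2.5897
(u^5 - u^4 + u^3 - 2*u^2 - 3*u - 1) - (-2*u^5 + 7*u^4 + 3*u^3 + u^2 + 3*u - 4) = 3*u^5 - 8*u^4 - 2*u^3 - 3*u^2 - 6*u + 3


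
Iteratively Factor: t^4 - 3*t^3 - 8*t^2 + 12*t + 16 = (t + 1)*(t^3 - 4*t^2 - 4*t + 16) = (t - 4)*(t + 1)*(t^2 - 4) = (t - 4)*(t - 2)*(t + 1)*(t + 2)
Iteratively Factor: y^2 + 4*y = (y + 4)*(y)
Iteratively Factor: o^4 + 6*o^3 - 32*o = (o - 2)*(o^3 + 8*o^2 + 16*o) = (o - 2)*(o + 4)*(o^2 + 4*o) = o*(o - 2)*(o + 4)*(o + 4)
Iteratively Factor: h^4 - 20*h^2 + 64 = (h + 4)*(h^3 - 4*h^2 - 4*h + 16) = (h - 4)*(h + 4)*(h^2 - 4) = (h - 4)*(h - 2)*(h + 4)*(h + 2)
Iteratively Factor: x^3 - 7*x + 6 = (x - 1)*(x^2 + x - 6) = (x - 1)*(x + 3)*(x - 2)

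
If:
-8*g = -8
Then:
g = 1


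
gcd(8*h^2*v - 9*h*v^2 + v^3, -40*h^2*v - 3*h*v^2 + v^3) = -8*h*v + v^2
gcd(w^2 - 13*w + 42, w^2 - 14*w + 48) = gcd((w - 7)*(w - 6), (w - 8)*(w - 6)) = w - 6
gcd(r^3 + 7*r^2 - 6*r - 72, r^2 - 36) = r + 6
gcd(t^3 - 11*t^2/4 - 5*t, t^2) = t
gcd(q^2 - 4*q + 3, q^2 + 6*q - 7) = q - 1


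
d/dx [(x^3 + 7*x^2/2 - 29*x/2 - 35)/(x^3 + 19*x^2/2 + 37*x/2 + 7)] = 6*(4*x^2 + 28*x + 91)/(4*x^4 + 60*x^3 + 253*x^2 + 210*x + 49)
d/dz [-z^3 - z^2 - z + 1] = -3*z^2 - 2*z - 1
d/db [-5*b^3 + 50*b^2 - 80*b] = -15*b^2 + 100*b - 80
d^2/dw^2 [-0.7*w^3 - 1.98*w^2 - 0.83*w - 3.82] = -4.2*w - 3.96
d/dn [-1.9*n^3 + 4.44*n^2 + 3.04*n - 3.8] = -5.7*n^2 + 8.88*n + 3.04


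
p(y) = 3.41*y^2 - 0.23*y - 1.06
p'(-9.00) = -61.61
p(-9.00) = 277.22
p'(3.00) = 20.23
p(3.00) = 28.94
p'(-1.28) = -8.96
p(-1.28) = 4.82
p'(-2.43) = -16.80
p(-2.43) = 19.63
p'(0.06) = 0.18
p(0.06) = -1.06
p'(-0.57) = -4.12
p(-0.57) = 0.18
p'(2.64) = 17.77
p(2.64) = 22.10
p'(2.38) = 16.00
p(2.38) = 17.71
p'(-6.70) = -45.92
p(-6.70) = 153.56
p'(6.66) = 45.19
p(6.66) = 148.66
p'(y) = 6.82*y - 0.23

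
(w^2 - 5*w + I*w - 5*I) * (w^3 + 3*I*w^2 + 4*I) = w^5 - 5*w^4 + 4*I*w^4 - 3*w^3 - 20*I*w^3 + 15*w^2 + 4*I*w^2 - 4*w - 20*I*w + 20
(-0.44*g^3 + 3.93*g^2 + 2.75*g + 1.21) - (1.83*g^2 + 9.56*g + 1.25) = -0.44*g^3 + 2.1*g^2 - 6.81*g - 0.04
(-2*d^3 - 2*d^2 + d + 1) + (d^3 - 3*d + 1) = -d^3 - 2*d^2 - 2*d + 2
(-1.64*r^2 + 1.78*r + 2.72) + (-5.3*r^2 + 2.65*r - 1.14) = -6.94*r^2 + 4.43*r + 1.58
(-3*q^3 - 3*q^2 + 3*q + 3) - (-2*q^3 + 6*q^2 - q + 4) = -q^3 - 9*q^2 + 4*q - 1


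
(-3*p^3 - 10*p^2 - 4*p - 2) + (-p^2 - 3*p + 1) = -3*p^3 - 11*p^2 - 7*p - 1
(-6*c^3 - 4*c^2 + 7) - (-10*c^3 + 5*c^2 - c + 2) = 4*c^3 - 9*c^2 + c + 5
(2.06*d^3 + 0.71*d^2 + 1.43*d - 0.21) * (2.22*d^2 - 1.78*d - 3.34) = 4.5732*d^5 - 2.0906*d^4 - 4.9696*d^3 - 5.383*d^2 - 4.4024*d + 0.7014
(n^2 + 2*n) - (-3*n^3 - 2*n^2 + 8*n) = 3*n^3 + 3*n^2 - 6*n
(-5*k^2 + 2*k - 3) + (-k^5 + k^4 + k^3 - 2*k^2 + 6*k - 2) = -k^5 + k^4 + k^3 - 7*k^2 + 8*k - 5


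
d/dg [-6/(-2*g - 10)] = -3/(g + 5)^2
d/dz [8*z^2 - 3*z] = 16*z - 3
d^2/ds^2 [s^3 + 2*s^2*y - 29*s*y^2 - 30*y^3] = 6*s + 4*y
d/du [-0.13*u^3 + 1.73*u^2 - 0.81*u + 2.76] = -0.39*u^2 + 3.46*u - 0.81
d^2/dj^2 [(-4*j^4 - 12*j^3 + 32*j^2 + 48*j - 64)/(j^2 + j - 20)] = 8*(-j^6 - 3*j^5 + 57*j^4 + 101*j^3 - 1788*j^2 - 2928*j + 3104)/(j^6 + 3*j^5 - 57*j^4 - 119*j^3 + 1140*j^2 + 1200*j - 8000)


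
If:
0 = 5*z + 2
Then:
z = -2/5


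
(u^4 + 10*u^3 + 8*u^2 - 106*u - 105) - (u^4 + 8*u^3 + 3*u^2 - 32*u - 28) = 2*u^3 + 5*u^2 - 74*u - 77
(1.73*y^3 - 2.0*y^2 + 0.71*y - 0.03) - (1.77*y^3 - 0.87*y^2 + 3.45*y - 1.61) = -0.04*y^3 - 1.13*y^2 - 2.74*y + 1.58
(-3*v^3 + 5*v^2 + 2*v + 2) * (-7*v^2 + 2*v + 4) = 21*v^5 - 41*v^4 - 16*v^3 + 10*v^2 + 12*v + 8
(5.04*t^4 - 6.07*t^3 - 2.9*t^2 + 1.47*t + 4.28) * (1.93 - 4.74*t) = -23.8896*t^5 + 38.499*t^4 + 2.0309*t^3 - 12.5648*t^2 - 17.4501*t + 8.2604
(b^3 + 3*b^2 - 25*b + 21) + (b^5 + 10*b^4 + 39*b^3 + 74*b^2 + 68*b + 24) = b^5 + 10*b^4 + 40*b^3 + 77*b^2 + 43*b + 45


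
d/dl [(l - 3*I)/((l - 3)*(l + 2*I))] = ((-l + 3*I)*(l - 3) + (-l + 3*I)*(l + 2*I) + (l - 3)*(l + 2*I))/((l - 3)^2*(l + 2*I)^2)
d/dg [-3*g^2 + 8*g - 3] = 8 - 6*g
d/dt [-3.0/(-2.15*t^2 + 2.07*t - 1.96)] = (6.21 - 12.9*t)/(2.15*t^2 - 2.07*t + 1.96)^2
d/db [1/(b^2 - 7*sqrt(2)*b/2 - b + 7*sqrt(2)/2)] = 2*(-4*b + 2 + 7*sqrt(2))/(2*b^2 - 7*sqrt(2)*b - 2*b + 7*sqrt(2))^2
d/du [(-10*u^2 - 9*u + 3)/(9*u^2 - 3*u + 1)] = 37*u*(3*u - 2)/(81*u^4 - 54*u^3 + 27*u^2 - 6*u + 1)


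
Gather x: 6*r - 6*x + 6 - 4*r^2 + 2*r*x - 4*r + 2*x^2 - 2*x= -4*r^2 + 2*r + 2*x^2 + x*(2*r - 8) + 6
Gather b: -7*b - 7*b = -14*b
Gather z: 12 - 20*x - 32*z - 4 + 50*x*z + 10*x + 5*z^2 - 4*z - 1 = -10*x + 5*z^2 + z*(50*x - 36) + 7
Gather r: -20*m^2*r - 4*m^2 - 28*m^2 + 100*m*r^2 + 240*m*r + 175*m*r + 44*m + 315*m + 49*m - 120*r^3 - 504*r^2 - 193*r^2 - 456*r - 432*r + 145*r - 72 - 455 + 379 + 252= -32*m^2 + 408*m - 120*r^3 + r^2*(100*m - 697) + r*(-20*m^2 + 415*m - 743) + 104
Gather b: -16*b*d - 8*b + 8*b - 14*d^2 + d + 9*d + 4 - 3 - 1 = -16*b*d - 14*d^2 + 10*d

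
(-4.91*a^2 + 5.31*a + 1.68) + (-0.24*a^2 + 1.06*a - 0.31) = -5.15*a^2 + 6.37*a + 1.37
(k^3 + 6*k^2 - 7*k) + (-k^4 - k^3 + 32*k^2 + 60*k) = -k^4 + 38*k^2 + 53*k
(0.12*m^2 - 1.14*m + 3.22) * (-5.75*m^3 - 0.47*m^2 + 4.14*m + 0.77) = -0.69*m^5 + 6.4986*m^4 - 17.4824*m^3 - 6.1406*m^2 + 12.453*m + 2.4794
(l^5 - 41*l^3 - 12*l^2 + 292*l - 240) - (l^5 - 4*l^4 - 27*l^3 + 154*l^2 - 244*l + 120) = 4*l^4 - 14*l^3 - 166*l^2 + 536*l - 360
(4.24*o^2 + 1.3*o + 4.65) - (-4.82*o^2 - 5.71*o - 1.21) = 9.06*o^2 + 7.01*o + 5.86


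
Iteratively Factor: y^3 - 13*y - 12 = (y + 1)*(y^2 - y - 12) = (y - 4)*(y + 1)*(y + 3)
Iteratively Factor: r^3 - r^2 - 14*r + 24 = (r + 4)*(r^2 - 5*r + 6) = (r - 2)*(r + 4)*(r - 3)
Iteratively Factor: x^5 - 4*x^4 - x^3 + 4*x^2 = (x - 4)*(x^4 - x^2) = x*(x - 4)*(x^3 - x) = x*(x - 4)*(x - 1)*(x^2 + x) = x*(x - 4)*(x - 1)*(x + 1)*(x)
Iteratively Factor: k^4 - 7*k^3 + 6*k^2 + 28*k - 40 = (k - 5)*(k^3 - 2*k^2 - 4*k + 8) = (k - 5)*(k - 2)*(k^2 - 4) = (k - 5)*(k - 2)*(k + 2)*(k - 2)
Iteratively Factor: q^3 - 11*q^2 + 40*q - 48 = (q - 3)*(q^2 - 8*q + 16) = (q - 4)*(q - 3)*(q - 4)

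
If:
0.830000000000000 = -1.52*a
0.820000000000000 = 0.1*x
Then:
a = -0.55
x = 8.20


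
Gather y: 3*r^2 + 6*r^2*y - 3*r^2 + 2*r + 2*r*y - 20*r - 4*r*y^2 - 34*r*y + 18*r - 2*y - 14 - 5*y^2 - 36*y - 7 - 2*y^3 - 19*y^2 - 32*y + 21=-2*y^3 + y^2*(-4*r - 24) + y*(6*r^2 - 32*r - 70)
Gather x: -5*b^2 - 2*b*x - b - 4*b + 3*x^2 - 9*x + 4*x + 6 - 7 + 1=-5*b^2 - 5*b + 3*x^2 + x*(-2*b - 5)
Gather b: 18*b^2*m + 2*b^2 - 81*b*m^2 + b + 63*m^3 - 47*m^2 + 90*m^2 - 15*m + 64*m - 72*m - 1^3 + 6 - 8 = b^2*(18*m + 2) + b*(1 - 81*m^2) + 63*m^3 + 43*m^2 - 23*m - 3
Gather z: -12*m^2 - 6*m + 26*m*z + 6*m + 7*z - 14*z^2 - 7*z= -12*m^2 + 26*m*z - 14*z^2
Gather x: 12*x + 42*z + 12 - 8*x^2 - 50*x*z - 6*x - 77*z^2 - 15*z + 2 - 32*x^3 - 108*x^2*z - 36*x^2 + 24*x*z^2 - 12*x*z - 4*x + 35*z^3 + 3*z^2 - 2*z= -32*x^3 + x^2*(-108*z - 44) + x*(24*z^2 - 62*z + 2) + 35*z^3 - 74*z^2 + 25*z + 14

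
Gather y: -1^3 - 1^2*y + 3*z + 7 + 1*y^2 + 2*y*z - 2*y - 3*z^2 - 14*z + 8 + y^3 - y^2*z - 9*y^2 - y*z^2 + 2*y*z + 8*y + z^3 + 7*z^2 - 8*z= y^3 + y^2*(-z - 8) + y*(-z^2 + 4*z + 5) + z^3 + 4*z^2 - 19*z + 14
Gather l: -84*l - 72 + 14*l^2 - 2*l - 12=14*l^2 - 86*l - 84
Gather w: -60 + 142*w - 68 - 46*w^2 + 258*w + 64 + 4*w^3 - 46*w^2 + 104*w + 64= 4*w^3 - 92*w^2 + 504*w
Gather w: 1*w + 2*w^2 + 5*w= 2*w^2 + 6*w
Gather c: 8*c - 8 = 8*c - 8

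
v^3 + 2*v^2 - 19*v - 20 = (v - 4)*(v + 1)*(v + 5)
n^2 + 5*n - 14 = (n - 2)*(n + 7)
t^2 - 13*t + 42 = (t - 7)*(t - 6)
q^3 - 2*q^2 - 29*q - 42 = (q - 7)*(q + 2)*(q + 3)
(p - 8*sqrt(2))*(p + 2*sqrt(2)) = p^2 - 6*sqrt(2)*p - 32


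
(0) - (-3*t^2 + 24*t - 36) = 3*t^2 - 24*t + 36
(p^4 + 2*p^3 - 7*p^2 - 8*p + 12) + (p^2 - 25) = p^4 + 2*p^3 - 6*p^2 - 8*p - 13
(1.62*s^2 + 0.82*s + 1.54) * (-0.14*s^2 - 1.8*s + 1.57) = -0.2268*s^4 - 3.0308*s^3 + 0.8518*s^2 - 1.4846*s + 2.4178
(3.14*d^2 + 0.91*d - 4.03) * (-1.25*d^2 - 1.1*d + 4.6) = -3.925*d^4 - 4.5915*d^3 + 18.4805*d^2 + 8.619*d - 18.538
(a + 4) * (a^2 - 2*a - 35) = a^3 + 2*a^2 - 43*a - 140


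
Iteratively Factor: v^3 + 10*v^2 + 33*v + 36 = (v + 3)*(v^2 + 7*v + 12) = (v + 3)*(v + 4)*(v + 3)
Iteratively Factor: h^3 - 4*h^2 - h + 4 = (h - 1)*(h^2 - 3*h - 4) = (h - 1)*(h + 1)*(h - 4)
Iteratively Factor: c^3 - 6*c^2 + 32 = (c - 4)*(c^2 - 2*c - 8) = (c - 4)^2*(c + 2)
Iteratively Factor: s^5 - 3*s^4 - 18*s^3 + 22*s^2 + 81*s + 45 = (s - 3)*(s^4 - 18*s^2 - 32*s - 15) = (s - 3)*(s + 1)*(s^3 - s^2 - 17*s - 15) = (s - 5)*(s - 3)*(s + 1)*(s^2 + 4*s + 3) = (s - 5)*(s - 3)*(s + 1)*(s + 3)*(s + 1)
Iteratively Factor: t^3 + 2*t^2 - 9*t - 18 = (t - 3)*(t^2 + 5*t + 6) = (t - 3)*(t + 2)*(t + 3)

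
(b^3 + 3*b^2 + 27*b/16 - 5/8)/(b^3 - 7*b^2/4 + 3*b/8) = (4*b^2 + 13*b + 10)/(2*b*(2*b - 3))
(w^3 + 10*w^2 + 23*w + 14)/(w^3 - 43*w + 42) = (w^2 + 3*w + 2)/(w^2 - 7*w + 6)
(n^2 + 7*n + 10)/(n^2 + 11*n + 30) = (n + 2)/(n + 6)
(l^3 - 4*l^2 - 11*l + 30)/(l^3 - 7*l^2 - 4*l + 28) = (l^2 - 2*l - 15)/(l^2 - 5*l - 14)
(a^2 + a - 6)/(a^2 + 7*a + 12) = (a - 2)/(a + 4)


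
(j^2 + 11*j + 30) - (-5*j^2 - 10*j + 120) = 6*j^2 + 21*j - 90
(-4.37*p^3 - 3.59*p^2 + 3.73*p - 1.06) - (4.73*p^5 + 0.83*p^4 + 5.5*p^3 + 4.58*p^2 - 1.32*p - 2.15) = -4.73*p^5 - 0.83*p^4 - 9.87*p^3 - 8.17*p^2 + 5.05*p + 1.09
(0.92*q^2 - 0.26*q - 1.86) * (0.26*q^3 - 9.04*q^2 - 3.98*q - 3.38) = 0.2392*q^5 - 8.3844*q^4 - 1.7948*q^3 + 14.7396*q^2 + 8.2816*q + 6.2868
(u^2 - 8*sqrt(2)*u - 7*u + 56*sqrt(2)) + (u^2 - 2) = 2*u^2 - 8*sqrt(2)*u - 7*u - 2 + 56*sqrt(2)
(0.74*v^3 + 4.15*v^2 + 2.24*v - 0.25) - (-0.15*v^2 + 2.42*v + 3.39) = 0.74*v^3 + 4.3*v^2 - 0.18*v - 3.64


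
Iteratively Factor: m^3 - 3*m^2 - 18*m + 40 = (m + 4)*(m^2 - 7*m + 10) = (m - 2)*(m + 4)*(m - 5)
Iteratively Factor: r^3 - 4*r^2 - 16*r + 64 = (r + 4)*(r^2 - 8*r + 16) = (r - 4)*(r + 4)*(r - 4)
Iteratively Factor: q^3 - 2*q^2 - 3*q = (q + 1)*(q^2 - 3*q) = (q - 3)*(q + 1)*(q)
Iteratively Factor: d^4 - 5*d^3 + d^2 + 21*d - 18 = (d + 2)*(d^3 - 7*d^2 + 15*d - 9) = (d - 3)*(d + 2)*(d^2 - 4*d + 3) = (d - 3)*(d - 1)*(d + 2)*(d - 3)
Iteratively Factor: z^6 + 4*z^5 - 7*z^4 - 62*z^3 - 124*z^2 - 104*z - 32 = (z + 2)*(z^5 + 2*z^4 - 11*z^3 - 40*z^2 - 44*z - 16) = (z + 2)^2*(z^4 - 11*z^2 - 18*z - 8) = (z + 1)*(z + 2)^2*(z^3 - z^2 - 10*z - 8) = (z + 1)*(z + 2)^3*(z^2 - 3*z - 4) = (z - 4)*(z + 1)*(z + 2)^3*(z + 1)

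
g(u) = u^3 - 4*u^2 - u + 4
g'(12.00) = 335.00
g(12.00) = 1144.00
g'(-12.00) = 527.00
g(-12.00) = -2288.00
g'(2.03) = -4.88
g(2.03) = -6.15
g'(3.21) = 4.23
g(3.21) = -7.35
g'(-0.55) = 4.31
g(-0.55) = 3.17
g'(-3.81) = 73.03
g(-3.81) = -105.56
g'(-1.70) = 21.27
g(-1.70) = -10.77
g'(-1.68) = 20.91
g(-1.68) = -10.35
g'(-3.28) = 57.52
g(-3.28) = -71.04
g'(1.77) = -5.76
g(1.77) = -4.76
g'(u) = 3*u^2 - 8*u - 1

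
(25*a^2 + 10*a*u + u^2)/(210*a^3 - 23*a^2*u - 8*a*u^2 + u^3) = (5*a + u)/(42*a^2 - 13*a*u + u^2)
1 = 1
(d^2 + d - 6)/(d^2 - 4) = (d + 3)/(d + 2)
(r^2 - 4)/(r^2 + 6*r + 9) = (r^2 - 4)/(r^2 + 6*r + 9)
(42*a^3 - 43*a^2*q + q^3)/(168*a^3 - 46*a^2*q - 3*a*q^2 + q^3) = (-a + q)/(-4*a + q)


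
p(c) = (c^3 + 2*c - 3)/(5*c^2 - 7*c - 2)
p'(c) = (7 - 10*c)*(c^3 + 2*c - 3)/(5*c^2 - 7*c - 2)^2 + (3*c^2 + 2)/(5*c^2 - 7*c - 2) = (5*c^4 - 14*c^3 - 16*c^2 + 30*c - 25)/(25*c^4 - 70*c^3 + 29*c^2 + 28*c + 4)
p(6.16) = 1.68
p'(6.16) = 0.17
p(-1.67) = -0.47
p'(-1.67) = -0.03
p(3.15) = 1.35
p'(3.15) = -0.05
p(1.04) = -0.05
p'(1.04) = -1.40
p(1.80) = 4.02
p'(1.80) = -20.31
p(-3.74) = -0.67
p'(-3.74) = 0.15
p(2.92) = 1.37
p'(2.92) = -0.14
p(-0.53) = -1.35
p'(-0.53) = -4.42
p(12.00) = 2.76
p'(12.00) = 0.19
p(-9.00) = -1.61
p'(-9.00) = 0.19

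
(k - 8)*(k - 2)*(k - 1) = k^3 - 11*k^2 + 26*k - 16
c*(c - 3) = c^2 - 3*c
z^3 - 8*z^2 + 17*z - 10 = (z - 5)*(z - 2)*(z - 1)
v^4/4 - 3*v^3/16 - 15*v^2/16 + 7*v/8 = v*(v/4 + 1/2)*(v - 7/4)*(v - 1)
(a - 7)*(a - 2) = a^2 - 9*a + 14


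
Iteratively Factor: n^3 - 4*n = (n)*(n^2 - 4) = n*(n - 2)*(n + 2)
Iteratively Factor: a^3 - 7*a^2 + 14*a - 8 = (a - 4)*(a^2 - 3*a + 2) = (a - 4)*(a - 2)*(a - 1)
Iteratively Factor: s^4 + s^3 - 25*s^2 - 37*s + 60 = (s + 4)*(s^3 - 3*s^2 - 13*s + 15) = (s - 1)*(s + 4)*(s^2 - 2*s - 15) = (s - 1)*(s + 3)*(s + 4)*(s - 5)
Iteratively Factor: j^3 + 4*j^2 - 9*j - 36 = (j + 4)*(j^2 - 9) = (j - 3)*(j + 4)*(j + 3)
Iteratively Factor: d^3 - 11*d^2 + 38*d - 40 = (d - 5)*(d^2 - 6*d + 8) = (d - 5)*(d - 4)*(d - 2)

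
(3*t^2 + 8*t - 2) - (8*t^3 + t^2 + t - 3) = -8*t^3 + 2*t^2 + 7*t + 1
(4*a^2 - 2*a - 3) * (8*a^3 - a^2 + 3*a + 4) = 32*a^5 - 20*a^4 - 10*a^3 + 13*a^2 - 17*a - 12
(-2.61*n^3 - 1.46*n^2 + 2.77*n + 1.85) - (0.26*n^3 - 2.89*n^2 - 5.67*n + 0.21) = -2.87*n^3 + 1.43*n^2 + 8.44*n + 1.64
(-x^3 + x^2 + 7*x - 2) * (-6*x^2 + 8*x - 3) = 6*x^5 - 14*x^4 - 31*x^3 + 65*x^2 - 37*x + 6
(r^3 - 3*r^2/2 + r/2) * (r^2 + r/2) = r^5 - r^4 - r^3/4 + r^2/4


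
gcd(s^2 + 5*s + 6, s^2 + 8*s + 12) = s + 2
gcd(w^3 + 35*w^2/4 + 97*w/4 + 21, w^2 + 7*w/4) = w + 7/4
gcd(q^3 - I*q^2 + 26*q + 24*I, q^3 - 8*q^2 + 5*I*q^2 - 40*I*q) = 1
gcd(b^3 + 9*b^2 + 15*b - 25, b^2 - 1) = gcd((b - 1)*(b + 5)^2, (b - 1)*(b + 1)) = b - 1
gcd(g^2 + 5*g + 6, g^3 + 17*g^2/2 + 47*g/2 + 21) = g^2 + 5*g + 6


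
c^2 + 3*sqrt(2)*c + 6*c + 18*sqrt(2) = (c + 6)*(c + 3*sqrt(2))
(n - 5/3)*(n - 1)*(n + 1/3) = n^3 - 7*n^2/3 + 7*n/9 + 5/9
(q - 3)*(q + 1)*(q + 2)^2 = q^4 + 2*q^3 - 7*q^2 - 20*q - 12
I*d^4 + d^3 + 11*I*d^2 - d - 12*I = (d + 1)*(d - 4*I)*(d + 3*I)*(I*d - I)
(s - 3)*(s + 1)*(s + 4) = s^3 + 2*s^2 - 11*s - 12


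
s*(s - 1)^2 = s^3 - 2*s^2 + s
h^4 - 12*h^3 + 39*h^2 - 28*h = h*(h - 7)*(h - 4)*(h - 1)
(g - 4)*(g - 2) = g^2 - 6*g + 8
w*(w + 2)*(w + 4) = w^3 + 6*w^2 + 8*w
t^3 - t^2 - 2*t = t*(t - 2)*(t + 1)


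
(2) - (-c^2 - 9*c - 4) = c^2 + 9*c + 6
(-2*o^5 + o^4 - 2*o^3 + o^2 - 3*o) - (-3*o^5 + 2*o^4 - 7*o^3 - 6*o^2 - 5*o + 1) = o^5 - o^4 + 5*o^3 + 7*o^2 + 2*o - 1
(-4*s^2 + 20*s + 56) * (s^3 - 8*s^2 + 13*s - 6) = -4*s^5 + 52*s^4 - 156*s^3 - 164*s^2 + 608*s - 336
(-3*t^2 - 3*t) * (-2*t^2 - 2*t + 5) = 6*t^4 + 12*t^3 - 9*t^2 - 15*t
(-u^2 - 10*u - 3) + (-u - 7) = -u^2 - 11*u - 10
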